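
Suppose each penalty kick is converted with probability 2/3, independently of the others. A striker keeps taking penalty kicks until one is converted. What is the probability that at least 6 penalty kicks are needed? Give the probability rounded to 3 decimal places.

0.004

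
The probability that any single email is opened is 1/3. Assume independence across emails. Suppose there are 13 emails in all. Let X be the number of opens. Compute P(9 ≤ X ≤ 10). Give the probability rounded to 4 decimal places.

X ~ Binomial(13, 0.333333); P(9 ≤ X ≤ 10) = Σ C(13,k) p^k (1−p)^(13−k) over k:
  k=9: C(13,9)·0.333333^9·0.666667^4 = 0.007175
  k=10: C(13,10)·0.333333^10·0.666667^3 = 0.001435
Total = 0.008611

0.0086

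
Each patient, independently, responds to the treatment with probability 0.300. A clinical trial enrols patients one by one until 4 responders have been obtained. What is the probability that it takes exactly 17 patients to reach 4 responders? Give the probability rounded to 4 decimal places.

Y = trial on which the fourth success occurs; negative binomial, r=4, p=0.30.
P(Y=17) = C(16,3) · p^4 · (1−p)^13
= 560 · 0.0081 · 0.0096889 = 0.043949

0.0439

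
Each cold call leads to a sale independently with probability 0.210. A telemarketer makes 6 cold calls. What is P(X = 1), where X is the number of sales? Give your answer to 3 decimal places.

X ~ Binomial(n=6, p=0.21).
P(X=1) = C(6,1) · p^1 · (1−p)^5
= 6 · 0.21 · 0.30771 = 0.38771

0.388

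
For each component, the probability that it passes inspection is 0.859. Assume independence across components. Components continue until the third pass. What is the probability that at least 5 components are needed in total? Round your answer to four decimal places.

Needing more than 4 components ⇔ fewer than 3 successes in the first 4. With X ~ Binomial(4, 0.859), P(Y > 4) = P(X ≤ 2).
  k=0: C(4,0)·0.859^0·0.141^4 = 0.000395
  k=1: C(4,1)·0.859^1·0.141^3 = 0.009632
  k=2: C(4,2)·0.859^2·0.141^2 = 0.088019
P(X ≤ 2) = 0.098046

0.0980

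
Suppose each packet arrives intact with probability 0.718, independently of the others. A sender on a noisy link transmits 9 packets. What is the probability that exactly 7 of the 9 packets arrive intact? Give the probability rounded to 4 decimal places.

0.2816

X ~ Binomial(n=9, p=0.718).
P(X=7) = C(9,7) · p^7 · (1−p)^2
= 36 · 0.098372 · 0.079524 = 0.281625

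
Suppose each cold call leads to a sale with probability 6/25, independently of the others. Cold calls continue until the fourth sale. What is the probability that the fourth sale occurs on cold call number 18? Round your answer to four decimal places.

Y = trial on which the fourth success occurs; negative binomial, r=4, p=0.24.
P(Y=18) = C(17,3) · p^4 · (1−p)^14
= 680 · 0.0033178 · 0.021448 = 0.048389

0.0484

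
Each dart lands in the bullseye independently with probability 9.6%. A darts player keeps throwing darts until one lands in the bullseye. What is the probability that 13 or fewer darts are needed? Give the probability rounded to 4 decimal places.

Y = number of darts to the first success; geometric, p = 0.096.
P(Y ≤ 13) = 1 − (1−p)^13 = 1 − 0.269271 = 0.730729

0.7307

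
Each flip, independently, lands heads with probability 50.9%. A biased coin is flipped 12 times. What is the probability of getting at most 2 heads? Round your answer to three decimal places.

X ~ Binomial(12, 0.509); P(X ≤ 2) = Σ C(12,k) p^k (1−p)^(12−k) over k:
  k=0: C(12,0)·0.509^0·0.491^12 = 0.00020
  k=1: C(12,1)·0.509^1·0.491^11 = 0.00244
  k=2: C(12,2)·0.509^2·0.491^10 = 0.01392
Total = 0.01656

0.017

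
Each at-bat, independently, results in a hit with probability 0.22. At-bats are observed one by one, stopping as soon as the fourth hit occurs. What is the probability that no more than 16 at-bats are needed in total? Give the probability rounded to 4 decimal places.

0.4814

Finishing within 16 at-bats ⇔ at least 4 successes in the first 16. With X ~ Binomial(16, 0.22), P(Y ≤ 16) = 1 − P(X ≤ 3).
  k=0: C(16,0)·0.22^0·0.78^16 = 0.018772
  k=1: C(16,1)·0.22^1·0.78^15 = 0.084715
  k=2: C(16,2)·0.22^2·0.78^14 = 0.179205
  k=3: C(16,3)·0.22^3·0.78^13 = 0.235877
1 − 0.518570 = 0.481430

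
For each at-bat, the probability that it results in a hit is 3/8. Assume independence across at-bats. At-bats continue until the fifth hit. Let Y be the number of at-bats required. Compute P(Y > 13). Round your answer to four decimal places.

Needing more than 13 at-bats ⇔ fewer than 5 successes in the first 13. With X ~ Binomial(13, 0.375), P(Y > 13) = P(X ≤ 4).
  k=0: C(13,0)·0.375^0·0.625^13 = 0.002220
  k=1: C(13,1)·0.375^1·0.625^12 = 0.017319
  k=2: C(13,2)·0.375^2·0.625^11 = 0.062350
  k=3: C(13,3)·0.375^3·0.625^10 = 0.137170
  k=4: C(13,4)·0.375^4·0.625^9 = 0.205755
P(X ≤ 4) = 0.424816

0.4248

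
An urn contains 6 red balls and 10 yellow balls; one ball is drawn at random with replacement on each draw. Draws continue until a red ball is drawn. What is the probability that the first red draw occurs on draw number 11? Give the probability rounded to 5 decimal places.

Geometric (trials to first success), p = 0.375.
P(Y = 11) = (1−p)^10 · p = 0.0090949 · 0.375 = 0.0034106

0.00341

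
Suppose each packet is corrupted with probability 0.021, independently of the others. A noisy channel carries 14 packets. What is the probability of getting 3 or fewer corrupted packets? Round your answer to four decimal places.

X ~ Binomial(14, 0.021); P(X ≤ 3) = Σ C(14,k) p^k (1−p)^(14−k) over k:
  k=0: C(14,0)·0.021^0·0.979^14 = 0.742947
  k=1: C(14,1)·0.021^1·0.979^13 = 0.223112
  k=2: C(14,2)·0.021^2·0.979^12 = 0.031108
  k=3: C(14,3)·0.021^3·0.979^11 = 0.002669
Total = 0.999836

0.9998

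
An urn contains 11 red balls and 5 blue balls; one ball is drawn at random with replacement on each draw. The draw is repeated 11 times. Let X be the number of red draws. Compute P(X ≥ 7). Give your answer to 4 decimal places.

X ~ Binomial(11, 0.6875); P(X ≥ 7) = Σ C(11,k) p^k (1−p)^(11−k) over k:
  k=7: C(11,7)·0.6875^7·0.3125^4 = 0.228467
  k=8: C(11,8)·0.6875^8·0.3125^3 = 0.251313
  k=9: C(11,9)·0.6875^9·0.3125^2 = 0.184296
  k=10: C(11,10)·0.6875^10·0.3125^1 = 0.081090
  k=11: C(11,11)·0.6875^11·0.3125^0 = 0.016218
Total = 0.761385

0.7614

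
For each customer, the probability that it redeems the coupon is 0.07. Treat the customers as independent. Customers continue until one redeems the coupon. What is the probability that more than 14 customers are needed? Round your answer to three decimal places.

0.362

Y = number of customers to the first success; geometric, p = 0.07.
P(Y > 14) = P(first 14 all fail) = (1−p)^14 = 0.36204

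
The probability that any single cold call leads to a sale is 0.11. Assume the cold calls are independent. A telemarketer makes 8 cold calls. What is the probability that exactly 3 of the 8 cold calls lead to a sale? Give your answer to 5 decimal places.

X ~ Binomial(n=8, p=0.11).
P(X=3) = C(8,3) · p^3 · (1−p)^5
= 56 · 0.001331 · 0.55841 = 0.0416213

0.04162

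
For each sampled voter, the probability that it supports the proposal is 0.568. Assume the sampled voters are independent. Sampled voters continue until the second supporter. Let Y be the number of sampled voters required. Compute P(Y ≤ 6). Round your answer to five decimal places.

Finishing within 6 sampled voters ⇔ at least 2 successes in the first 6. With X ~ Binomial(6, 0.568), P(Y ≤ 6) = 1 − P(X ≤ 1).
  k=0: C(6,0)·0.568^0·0.432^6 = 0.0064998
  k=1: C(6,1)·0.568^1·0.432^5 = 0.0512765
1 − 0.0577763 = 0.9422237

0.94222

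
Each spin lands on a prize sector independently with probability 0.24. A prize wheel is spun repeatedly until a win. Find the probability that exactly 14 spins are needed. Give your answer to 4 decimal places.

0.0068

Geometric (trials to first success), p = 0.24.
P(Y = 14) = (1−p)^13 · p = 0.028221 · 0.24 = 0.006773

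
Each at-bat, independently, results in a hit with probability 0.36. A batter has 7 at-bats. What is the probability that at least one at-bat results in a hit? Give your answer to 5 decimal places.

P(at least one) = 1 − P(none) = 1 − (1 − 0.36)^7
= 1 − 0.0439805 = 0.9560195

0.95602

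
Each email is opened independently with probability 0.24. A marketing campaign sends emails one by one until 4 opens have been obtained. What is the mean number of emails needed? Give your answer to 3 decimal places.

16.667

Y = total emails until the fourth success; negative binomial with r=4, p=0.24.
E[Y] = r / p = 4 / 0.24 = 16.66667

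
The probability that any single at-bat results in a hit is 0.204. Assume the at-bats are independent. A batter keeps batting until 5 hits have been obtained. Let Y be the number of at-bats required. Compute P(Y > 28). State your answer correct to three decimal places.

0.297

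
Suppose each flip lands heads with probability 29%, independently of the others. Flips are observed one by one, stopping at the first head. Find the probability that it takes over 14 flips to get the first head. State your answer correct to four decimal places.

0.0083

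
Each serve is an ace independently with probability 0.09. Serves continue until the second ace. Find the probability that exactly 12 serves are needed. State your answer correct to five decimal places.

Y = trial on which the second success occurs; negative binomial, r=2, p=0.09.
P(Y=12) = C(11,1) · p^2 · (1−p)^10
= 11 · 0.0081 · 0.38942 = 0.0346970

0.03470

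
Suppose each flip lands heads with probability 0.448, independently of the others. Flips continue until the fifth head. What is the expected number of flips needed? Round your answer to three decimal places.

11.161

Y = total flips until the fifth success; negative binomial with r=5, p=0.448.
E[Y] = r / p = 5 / 0.448 = 11.16071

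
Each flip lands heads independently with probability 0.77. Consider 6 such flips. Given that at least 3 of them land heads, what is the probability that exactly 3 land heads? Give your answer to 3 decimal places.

0.114

X ~ Binomial(6, 0.77). Want P(X=3 | X≥3) = P(X=3) / P(X≥3).
P(X=3) = C(6,3)·0.77^3·0.23^3 = 0.11109
P(X≥3) = 1 − 0.00015 − 0.00297 − 0.02489 = 0.97199
Ratio = 0.11109 / 0.97199 = 0.11429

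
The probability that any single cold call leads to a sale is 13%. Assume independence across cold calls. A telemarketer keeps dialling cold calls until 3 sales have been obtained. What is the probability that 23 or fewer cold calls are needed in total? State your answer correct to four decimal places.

0.5901

Finishing within 23 cold calls ⇔ at least 3 successes in the first 23. With X ~ Binomial(23, 0.13), P(Y ≤ 23) = 1 − P(X ≤ 2).
  k=0: C(23,0)·0.13^0·0.87^23 = 0.040639
  k=1: C(23,1)·0.13^1·0.87^22 = 0.139667
  k=2: C(23,2)·0.13^2·0.87^21 = 0.229568
1 − 0.409874 = 0.590126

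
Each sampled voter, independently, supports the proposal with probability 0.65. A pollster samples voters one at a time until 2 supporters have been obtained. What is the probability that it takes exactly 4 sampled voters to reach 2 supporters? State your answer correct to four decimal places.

0.1553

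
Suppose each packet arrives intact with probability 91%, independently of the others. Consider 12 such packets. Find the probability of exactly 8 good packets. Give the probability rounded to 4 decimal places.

X ~ Binomial(n=12, p=0.91).
P(X=8) = C(12,8) · p^8 · (1−p)^4
= 495 · 0.47025 · 6.561e-05 = 0.015272

0.0153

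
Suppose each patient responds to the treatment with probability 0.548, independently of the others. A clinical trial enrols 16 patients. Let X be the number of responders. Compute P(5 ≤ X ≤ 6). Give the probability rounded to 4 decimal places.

0.1119

X ~ Binomial(16, 0.548); P(5 ≤ X ≤ 6) = Σ C(16,k) p^k (1−p)^(16−k) over k:
  k=5: C(16,5)·0.548^5·0.452^11 = 0.034730
  k=6: C(16,6)·0.548^6·0.452^10 = 0.077195
Total = 0.111926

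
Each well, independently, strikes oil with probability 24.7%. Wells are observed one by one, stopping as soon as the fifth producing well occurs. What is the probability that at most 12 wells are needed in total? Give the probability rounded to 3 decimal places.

0.152

Finishing within 12 wells ⇔ at least 5 successes in the first 12. With X ~ Binomial(12, 0.247), P(Y ≤ 12) = 1 − P(X ≤ 4).
  k=0: C(12,0)·0.247^0·0.753^12 = 0.03323
  k=1: C(12,1)·0.247^1·0.753^11 = 0.13080
  k=2: C(12,2)·0.247^2·0.753^10 = 0.23599
  k=3: C(12,3)·0.247^3·0.753^9 = 0.25803
  k=4: C(12,4)·0.247^4·0.753^8 = 0.19044
1 − 0.84849 = 0.15151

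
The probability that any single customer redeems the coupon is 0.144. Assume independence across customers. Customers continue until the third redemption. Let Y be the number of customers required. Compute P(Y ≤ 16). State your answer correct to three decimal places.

Finishing within 16 customers ⇔ at least 3 successes in the first 16. With X ~ Binomial(16, 0.144), P(Y ≤ 16) = 1 − P(X ≤ 2).
  k=0: C(16,0)·0.144^0·0.856^16 = 0.08310
  k=1: C(16,1)·0.144^1·0.856^15 = 0.22366
  k=2: C(16,2)·0.144^2·0.856^14 = 0.28219
1 − 0.58894 = 0.41106

0.411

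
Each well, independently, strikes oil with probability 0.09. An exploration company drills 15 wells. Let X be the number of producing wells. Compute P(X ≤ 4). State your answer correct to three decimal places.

X ~ Binomial(15, 0.09); P(X ≤ 4) = Σ C(15,k) p^k (1−p)^(15−k) over k:
  k=0: C(15,0)·0.09^0·0.91^15 = 0.24301
  k=1: C(15,1)·0.09^1·0.91^14 = 0.36051
  k=2: C(15,2)·0.09^2·0.91^13 = 0.24958
  k=3: C(15,3)·0.09^3·0.91^12 = 0.10696
  k=4: C(15,4)·0.09^4·0.91^11 = 0.03174
Total = 0.99180

0.992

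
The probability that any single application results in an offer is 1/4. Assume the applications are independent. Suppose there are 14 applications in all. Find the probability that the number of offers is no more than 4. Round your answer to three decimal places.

0.742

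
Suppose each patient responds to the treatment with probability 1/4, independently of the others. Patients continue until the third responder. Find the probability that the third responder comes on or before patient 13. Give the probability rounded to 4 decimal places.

Finishing within 13 patients ⇔ at least 3 successes in the first 13. With X ~ Binomial(13, 0.25), P(Y ≤ 13) = 1 − P(X ≤ 2).
  k=0: C(13,0)·0.25^0·0.75^13 = 0.023757
  k=1: C(13,1)·0.25^1·0.75^12 = 0.102948
  k=2: C(13,2)·0.25^2·0.75^11 = 0.205896
1 − 0.332602 = 0.667398

0.6674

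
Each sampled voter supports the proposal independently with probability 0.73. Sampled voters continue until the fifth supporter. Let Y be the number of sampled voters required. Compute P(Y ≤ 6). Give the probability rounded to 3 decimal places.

0.487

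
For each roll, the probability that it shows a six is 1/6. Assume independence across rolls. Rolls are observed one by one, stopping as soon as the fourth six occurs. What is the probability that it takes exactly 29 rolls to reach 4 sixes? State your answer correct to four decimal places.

0.0265

Y = trial on which the fourth success occurs; negative binomial, r=4, p=0.166667.
P(Y=29) = C(28,3) · p^4 · (1−p)^25
= 3276 · 0.0007716 · 0.010483 = 0.026498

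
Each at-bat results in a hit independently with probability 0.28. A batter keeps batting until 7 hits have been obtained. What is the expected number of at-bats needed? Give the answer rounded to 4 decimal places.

Y = total at-bats until the seventh success; negative binomial with r=7, p=0.28.
E[Y] = r / p = 7 / 0.28 = 25.000000

25.0000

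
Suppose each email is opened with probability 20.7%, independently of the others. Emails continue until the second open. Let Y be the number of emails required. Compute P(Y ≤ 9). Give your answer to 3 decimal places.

Finishing within 9 emails ⇔ at least 2 successes in the first 9. With X ~ Binomial(9, 0.207), P(Y ≤ 9) = 1 − P(X ≤ 1).
  k=0: C(9,0)·0.207^0·0.793^9 = 0.12401
  k=1: C(9,1)·0.207^1·0.793^8 = 0.29134
1 − 0.41535 = 0.58465

0.585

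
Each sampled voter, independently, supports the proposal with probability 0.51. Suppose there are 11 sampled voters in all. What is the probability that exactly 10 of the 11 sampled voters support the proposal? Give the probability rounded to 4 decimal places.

X ~ Binomial(n=11, p=0.51).
P(X=10) = C(11,10) · p^10 · (1−p)^1
= 11 · 0.0011904 · 0.49 = 0.006416

0.0064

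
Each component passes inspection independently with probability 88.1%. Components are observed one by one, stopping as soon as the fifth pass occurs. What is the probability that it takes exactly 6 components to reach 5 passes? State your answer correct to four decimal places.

0.3158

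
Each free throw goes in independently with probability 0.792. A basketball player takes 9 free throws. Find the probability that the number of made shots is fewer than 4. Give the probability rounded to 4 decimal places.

X ~ Binomial(9, 0.792); P(X ≤ 3) = Σ C(9,k) p^k (1−p)^(9−k) over k:
  k=0: C(9,0)·0.792^0·0.208^9 = 0.000001
  k=1: C(9,1)·0.792^1·0.208^8 = 0.000025
  k=2: C(9,2)·0.792^2·0.208^7 = 0.000380
  k=3: C(9,3)·0.792^3·0.208^6 = 0.003379
Total = 0.003785

0.0038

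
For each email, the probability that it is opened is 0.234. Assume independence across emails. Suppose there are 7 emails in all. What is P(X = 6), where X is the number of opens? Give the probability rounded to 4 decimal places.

0.0009

X ~ Binomial(n=7, p=0.234).
P(X=6) = C(7,6) · p^6 · (1−p)^1
= 7 · 0.00016417 · 0.766 = 0.000880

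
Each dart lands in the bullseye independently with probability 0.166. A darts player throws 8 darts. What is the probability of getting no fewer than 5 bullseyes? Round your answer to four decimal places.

0.0045

X ~ Binomial(8, 0.166); P(X ≥ 5) = Σ C(8,k) p^k (1−p)^(8−k) over k:
  k=5: C(8,5)·0.166^5·0.834^3 = 0.004095
  k=6: C(8,6)·0.166^6·0.834^2 = 0.000408
  k=7: C(8,7)·0.166^7·0.834^1 = 0.000023
  k=8: C(8,8)·0.166^8·0.834^0 = 0.000001
Total = 0.004526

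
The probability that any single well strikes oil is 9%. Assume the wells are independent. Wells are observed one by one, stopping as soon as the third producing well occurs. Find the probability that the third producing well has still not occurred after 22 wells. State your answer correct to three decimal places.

0.683

Needing more than 22 wells ⇔ fewer than 3 successes in the first 22. With X ~ Binomial(22, 0.09), P(Y > 22) = P(X ≤ 2).
  k=0: C(22,0)·0.09^0·0.91^22 = 0.12558
  k=1: C(22,1)·0.09^1·0.91^21 = 0.27323
  k=2: C(22,2)·0.09^2·0.91^20 = 0.28374
P(X ≤ 2) = 0.68255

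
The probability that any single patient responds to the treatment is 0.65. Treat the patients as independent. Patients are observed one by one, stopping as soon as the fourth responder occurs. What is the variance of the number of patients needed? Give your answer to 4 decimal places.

3.3136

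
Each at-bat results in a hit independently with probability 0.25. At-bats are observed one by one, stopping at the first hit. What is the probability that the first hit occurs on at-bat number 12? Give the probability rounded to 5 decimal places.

Geometric (trials to first success), p = 0.25.
P(Y = 12) = (1−p)^11 · p = 0.042235 · 0.25 = 0.0105588

0.01056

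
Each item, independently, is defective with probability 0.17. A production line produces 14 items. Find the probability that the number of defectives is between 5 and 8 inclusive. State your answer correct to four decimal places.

X ~ Binomial(14, 0.17); P(5 ≤ X ≤ 8) = Σ C(14,k) p^k (1−p)^(14−k) over k:
  k=5: C(14,5)·0.17^5·0.83^9 = 0.053139
  k=6: C(14,6)·0.17^6·0.83^8 = 0.016326
  k=7: C(14,7)·0.17^7·0.83^7 = 0.003822
  k=8: C(14,8)·0.17^8·0.83^6 = 0.000685
Total = 0.073971

0.0740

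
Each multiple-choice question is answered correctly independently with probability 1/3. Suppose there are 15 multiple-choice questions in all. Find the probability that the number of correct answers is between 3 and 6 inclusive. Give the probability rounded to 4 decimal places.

0.7176

X ~ Binomial(15, 0.333333); P(3 ≤ X ≤ 6) = Σ C(15,k) p^k (1−p)^(15−k) over k:
  k=3: C(15,3)·0.333333^3·0.666667^12 = 0.129883
  k=4: C(15,4)·0.333333^4·0.666667^11 = 0.194825
  k=5: C(15,5)·0.333333^5·0.666667^10 = 0.214307
  k=6: C(15,6)·0.333333^6·0.666667^9 = 0.178589
Total = 0.717604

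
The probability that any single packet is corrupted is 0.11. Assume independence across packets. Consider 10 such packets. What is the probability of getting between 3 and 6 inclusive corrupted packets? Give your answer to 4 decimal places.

0.0884

X ~ Binomial(10, 0.11); P(3 ≤ X ≤ 6) = Σ C(10,k) p^k (1−p)^(10−k) over k:
  k=3: C(10,3)·0.11^3·0.89^7 = 0.070646
  k=4: C(10,4)·0.11^4·0.89^6 = 0.015280
  k=5: C(10,5)·0.11^5·0.89^5 = 0.002266
  k=6: C(10,6)·0.11^6·0.89^4 = 0.000233
Total = 0.088426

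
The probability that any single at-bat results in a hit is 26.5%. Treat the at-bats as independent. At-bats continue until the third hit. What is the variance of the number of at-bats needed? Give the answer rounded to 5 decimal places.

Y = total at-bats until the third success; negative binomial with r=3, p=0.265.
Var(Y) = r(1−p)/p² = 3·0.735 / 0.265² = 31.3990744

31.39907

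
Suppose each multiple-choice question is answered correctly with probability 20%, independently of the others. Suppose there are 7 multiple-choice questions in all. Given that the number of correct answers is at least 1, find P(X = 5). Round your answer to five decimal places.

X ~ Binomial(7, 0.20). Want P(X=5 | X≥1) = P(X=5) / P(X≥1).
P(X=5) = C(7,5)·0.20^5·0.80^2 = 0.0043008
P(X≥1) = 1 − 0.2097152 = 0.7902848
Ratio = 0.0043008 / 0.7902848 = 0.0054421

0.00544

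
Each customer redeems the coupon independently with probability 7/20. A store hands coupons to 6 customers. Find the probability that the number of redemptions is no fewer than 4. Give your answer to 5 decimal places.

0.11742

X ~ Binomial(6, 0.35); P(X ≥ 4) = Σ C(6,k) p^k (1−p)^(6−k) over k:
  k=4: C(6,4)·0.35^4·0.65^2 = 0.0951021
  k=5: C(6,5)·0.35^5·0.65^1 = 0.0204835
  k=6: C(6,6)·0.35^6·0.65^0 = 0.0018383
Total = 0.1174239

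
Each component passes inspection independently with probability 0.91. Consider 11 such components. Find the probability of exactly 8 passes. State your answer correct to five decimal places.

0.05656

X ~ Binomial(n=11, p=0.91).
P(X=8) = C(11,8) · p^8 · (1−p)^3
= 165 · 0.47025 · 0.000729 = 0.0565643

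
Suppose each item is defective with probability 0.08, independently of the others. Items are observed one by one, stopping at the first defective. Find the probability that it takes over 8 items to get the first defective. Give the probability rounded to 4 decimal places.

0.5132

Y = number of items to the first success; geometric, p = 0.08.
P(Y > 8) = P(first 8 all fail) = (1−p)^8 = 0.513219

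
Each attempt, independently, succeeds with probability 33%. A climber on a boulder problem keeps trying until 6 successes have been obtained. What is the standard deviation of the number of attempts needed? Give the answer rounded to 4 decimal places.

Y = total attempts until the sixth success; negative binomial with r=6, p=0.33.
SD(Y) = √[r(1−p)/p²] = √(36.914601) = 6.075739

6.0757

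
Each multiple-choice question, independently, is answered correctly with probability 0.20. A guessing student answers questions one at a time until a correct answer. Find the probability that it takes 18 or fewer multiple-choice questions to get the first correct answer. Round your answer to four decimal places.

Y = number of multiple-choice questions to the first success; geometric, p = 0.20.
P(Y ≤ 18) = 1 − (1−p)^18 = 1 − 0.018014 = 0.981986

0.9820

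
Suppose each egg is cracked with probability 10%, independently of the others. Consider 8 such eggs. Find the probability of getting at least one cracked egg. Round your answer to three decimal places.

P(at least one) = 1 − P(none) = 1 − (1 − 0.10)^8
= 1 − 0.43047 = 0.56953

0.570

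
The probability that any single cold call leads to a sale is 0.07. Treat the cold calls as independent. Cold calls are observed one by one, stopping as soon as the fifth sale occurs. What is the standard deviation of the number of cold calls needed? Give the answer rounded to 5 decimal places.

30.80551

Y = total cold calls until the fifth success; negative binomial with r=5, p=0.07.
SD(Y) = √[r(1−p)/p²] = √(948.9795918) = 30.8055124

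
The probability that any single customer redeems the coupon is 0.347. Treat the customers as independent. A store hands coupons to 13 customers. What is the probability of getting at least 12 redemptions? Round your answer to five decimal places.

0.00003

X ~ Binomial(13, 0.347); P(X ≥ 12) = Σ C(13,k) p^k (1−p)^(13−k) over k:
  k=12: C(13,12)·0.347^12·0.653^1 = 0.0000259
  k=13: C(13,13)·0.347^13·0.653^0 = 0.0000011
Total = 0.0000269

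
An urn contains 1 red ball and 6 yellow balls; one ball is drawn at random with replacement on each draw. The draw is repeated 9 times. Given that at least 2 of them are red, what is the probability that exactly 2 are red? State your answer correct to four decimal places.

X ~ Binomial(9, 0.142857). Want P(X=2 | X≥2) = P(X=2) / P(X≥2).
P(X=2) = C(9,2)·0.142857^2·0.857143^7 = 0.249735
P(X≥2) = 1 − 0.249735 − 0.374602 = 0.375663
Ratio = 0.249735 / 0.375663 = 0.664783

0.6648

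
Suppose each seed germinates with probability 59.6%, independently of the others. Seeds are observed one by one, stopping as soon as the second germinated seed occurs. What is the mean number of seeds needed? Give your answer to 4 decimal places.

Y = total seeds until the second success; negative binomial with r=2, p=0.596.
E[Y] = r / p = 2 / 0.596 = 3.355705

3.3557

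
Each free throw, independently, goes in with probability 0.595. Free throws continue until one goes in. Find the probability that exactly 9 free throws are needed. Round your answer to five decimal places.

0.00043

Geometric (trials to first success), p = 0.595.
P(Y = 9) = (1−p)^8 · p = 0.00072384 · 0.595 = 0.0004307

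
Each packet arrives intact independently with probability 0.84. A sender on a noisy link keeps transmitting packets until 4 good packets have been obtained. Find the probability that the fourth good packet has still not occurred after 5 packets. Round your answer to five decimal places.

0.18349

Needing more than 5 packets ⇔ fewer than 4 successes in the first 5. With X ~ Binomial(5, 0.84), P(Y > 5) = P(X ≤ 3).
  k=0: C(5,0)·0.84^0·0.16^5 = 0.0001049
  k=1: C(5,1)·0.84^1·0.16^4 = 0.0027525
  k=2: C(5,2)·0.84^2·0.16^3 = 0.0289014
  k=3: C(5,3)·0.84^3·0.16^2 = 0.1517322
P(X ≤ 3) = 0.1834910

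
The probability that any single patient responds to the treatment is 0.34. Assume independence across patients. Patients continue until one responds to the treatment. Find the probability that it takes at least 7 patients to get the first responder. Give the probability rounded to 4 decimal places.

0.0827

Y = number of patients to the first success; geometric, p = 0.34.
P(Y > 6) = P(first 6 all fail) = (1−p)^6 = 0.082654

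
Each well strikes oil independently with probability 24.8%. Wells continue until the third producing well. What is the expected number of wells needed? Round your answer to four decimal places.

12.0968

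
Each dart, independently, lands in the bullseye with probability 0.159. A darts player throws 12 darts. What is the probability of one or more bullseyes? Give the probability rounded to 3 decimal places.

P(at least one) = 1 − P(none) = 1 − (1 − 0.159)^12
= 1 − 0.12518 = 0.87482

0.875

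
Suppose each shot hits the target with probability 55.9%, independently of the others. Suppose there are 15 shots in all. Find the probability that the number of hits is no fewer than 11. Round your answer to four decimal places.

X ~ Binomial(15, 0.559); P(X ≥ 11) = Σ C(15,k) p^k (1−p)^(15−k) over k:
  k=11: C(15,11)·0.559^11·0.441^4 = 0.085984
  k=12: C(15,12)·0.559^12·0.441^3 = 0.036330
  k=13: C(15,13)·0.559^13·0.441^2 = 0.010627
  k=14: C(15,14)·0.559^14·0.441^1 = 0.001924
  k=15: C(15,15)·0.559^15·0.441^0 = 0.000163
Total = 0.135028

0.1350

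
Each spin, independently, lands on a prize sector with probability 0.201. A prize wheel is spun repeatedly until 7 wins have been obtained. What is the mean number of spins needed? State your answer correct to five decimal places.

34.82587

Y = total spins until the seventh success; negative binomial with r=7, p=0.201.
E[Y] = r / p = 7 / 0.201 = 34.8258706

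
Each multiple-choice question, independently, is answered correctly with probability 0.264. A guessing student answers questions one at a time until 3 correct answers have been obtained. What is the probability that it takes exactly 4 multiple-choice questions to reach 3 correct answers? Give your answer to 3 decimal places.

0.041

Y = trial on which the third success occurs; negative binomial, r=3, p=0.264.
P(Y=4) = C(3,2) · p^3 · (1−p)^1
= 3 · 0.0184 · 0.736 = 0.04063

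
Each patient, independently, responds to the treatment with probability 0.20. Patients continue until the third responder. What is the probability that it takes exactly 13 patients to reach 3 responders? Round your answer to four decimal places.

0.0567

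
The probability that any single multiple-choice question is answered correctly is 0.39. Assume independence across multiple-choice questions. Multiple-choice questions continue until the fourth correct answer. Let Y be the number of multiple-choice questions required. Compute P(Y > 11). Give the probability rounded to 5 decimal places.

0.32042

Needing more than 11 multiple-choice questions ⇔ fewer than 4 successes in the first 11. With X ~ Binomial(11, 0.39), P(Y > 11) = P(X ≤ 3).
  k=0: C(11,0)·0.39^0·0.61^11 = 0.0043514
  k=1: C(11,1)·0.39^1·0.61^10 = 0.0306024
  k=2: C(11,2)·0.39^2·0.61^9 = 0.0978274
  k=3: C(11,3)·0.39^3·0.61^8 = 0.1876361
P(X ≤ 3) = 0.3204173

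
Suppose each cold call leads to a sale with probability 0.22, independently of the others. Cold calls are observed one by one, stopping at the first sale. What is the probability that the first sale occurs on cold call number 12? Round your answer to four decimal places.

0.0143

Geometric (trials to first success), p = 0.22.
P(Y = 12) = (1−p)^11 · p = 0.065019 · 0.22 = 0.014304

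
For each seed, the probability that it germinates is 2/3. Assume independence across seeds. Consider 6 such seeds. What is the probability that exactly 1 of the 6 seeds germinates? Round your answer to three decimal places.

X ~ Binomial(n=6, p=0.666667).
P(X=1) = C(6,1) · p^1 · (1−p)^5
= 6 · 0.66667 · 0.0041152 = 0.01646

0.016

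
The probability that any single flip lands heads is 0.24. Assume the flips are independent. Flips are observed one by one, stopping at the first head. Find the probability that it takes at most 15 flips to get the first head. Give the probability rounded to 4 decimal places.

Y = number of flips to the first success; geometric, p = 0.24.
P(Y ≤ 15) = 1 − (1−p)^15 = 1 − 0.016301 = 0.983699

0.9837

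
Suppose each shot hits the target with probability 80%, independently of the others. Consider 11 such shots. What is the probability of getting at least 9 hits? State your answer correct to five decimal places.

X ~ Binomial(11, 0.80); P(X ≥ 9) = Σ C(11,k) p^k (1−p)^(11−k) over k:
  k=9: C(11,9)·0.80^9·0.20^2 = 0.2952790
  k=10: C(11,10)·0.80^10·0.20^1 = 0.2362232
  k=11: C(11,11)·0.80^11·0.20^0 = 0.0858993
Total = 0.6174015

0.61740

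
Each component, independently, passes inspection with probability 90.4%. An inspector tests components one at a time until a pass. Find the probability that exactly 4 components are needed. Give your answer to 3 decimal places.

0.001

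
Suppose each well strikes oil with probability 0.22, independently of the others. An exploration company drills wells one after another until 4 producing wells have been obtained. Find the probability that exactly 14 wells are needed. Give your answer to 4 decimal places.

Y = trial on which the fourth success occurs; negative binomial, r=4, p=0.22.
P(Y=14) = C(13,3) · p^4 · (1−p)^10
= 286 · 0.0023426 · 0.083358 = 0.055847

0.0558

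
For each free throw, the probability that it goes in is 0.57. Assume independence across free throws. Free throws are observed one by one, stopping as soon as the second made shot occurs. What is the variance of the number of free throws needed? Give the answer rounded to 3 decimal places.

2.647

Y = total free throws until the second success; negative binomial with r=2, p=0.57.
Var(Y) = r(1−p)/p² = 2·0.43 / 0.57² = 2.64697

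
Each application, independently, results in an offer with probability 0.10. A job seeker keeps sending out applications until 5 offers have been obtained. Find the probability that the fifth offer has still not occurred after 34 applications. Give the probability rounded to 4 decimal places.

0.7504

Needing more than 34 applications ⇔ fewer than 5 successes in the first 34. With X ~ Binomial(34, 0.10), P(Y > 34) = P(X ≤ 4).
  k=0: C(34,0)·0.10^0·0.90^34 = 0.027813
  k=1: C(34,1)·0.10^1·0.90^33 = 0.105071
  k=2: C(34,2)·0.10^2·0.90^32 = 0.192630
  k=3: C(34,3)·0.10^3·0.90^31 = 0.228302
  k=4: C(34,4)·0.10^4·0.90^30 = 0.196593
P(X ≤ 4) = 0.750408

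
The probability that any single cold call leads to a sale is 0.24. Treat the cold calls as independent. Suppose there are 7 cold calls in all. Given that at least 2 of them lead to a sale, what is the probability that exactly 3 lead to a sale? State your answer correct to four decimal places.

X ~ Binomial(7, 0.24). Want P(X=3 | X≥2) = P(X=3) / P(X≥2).
P(X=3) = C(7,3)·0.24^3·0.76^4 = 0.161420
P(X≥2) = 1 − 0.146452 − 0.323736 = 0.529812
Ratio = 0.161420 / 0.529812 = 0.304673

0.3047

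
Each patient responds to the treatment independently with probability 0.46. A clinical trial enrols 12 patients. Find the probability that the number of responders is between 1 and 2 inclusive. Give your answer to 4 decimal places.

X ~ Binomial(12, 0.46); P(1 ≤ X ≤ 2) = Σ C(12,k) p^k (1−p)^(12−k) over k:
  k=1: C(12,1)·0.46^1·0.54^11 = 0.006284
  k=2: C(12,2)·0.46^2·0.54^10 = 0.029444
Total = 0.035729

0.0357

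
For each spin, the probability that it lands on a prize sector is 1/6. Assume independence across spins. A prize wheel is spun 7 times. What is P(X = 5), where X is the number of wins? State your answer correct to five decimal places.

X ~ Binomial(n=7, p=0.166667).
P(X=5) = C(7,5) · p^5 · (1−p)^2
= 21 · 0.0001286 · 0.69444 = 0.0018754

0.00188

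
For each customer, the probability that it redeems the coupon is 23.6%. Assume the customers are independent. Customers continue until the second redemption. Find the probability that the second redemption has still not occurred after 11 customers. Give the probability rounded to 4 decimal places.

0.2277

Needing more than 11 customers ⇔ fewer than 2 successes in the first 11. With X ~ Binomial(11, 0.236), P(Y > 11) = P(X ≤ 1).
  k=0: C(11,0)·0.236^0·0.764^11 = 0.051764
  k=1: C(11,1)·0.236^1·0.764^10 = 0.175889
P(X ≤ 1) = 0.227653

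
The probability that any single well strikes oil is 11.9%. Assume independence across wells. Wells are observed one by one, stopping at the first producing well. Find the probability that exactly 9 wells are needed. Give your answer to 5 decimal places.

0.04319

Geometric (trials to first success), p = 0.119.
P(Y = 9) = (1−p)^8 · p = 0.36292 · 0.119 = 0.0431871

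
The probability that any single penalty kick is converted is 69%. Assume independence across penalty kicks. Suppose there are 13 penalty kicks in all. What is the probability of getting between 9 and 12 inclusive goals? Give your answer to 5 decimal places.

0.61597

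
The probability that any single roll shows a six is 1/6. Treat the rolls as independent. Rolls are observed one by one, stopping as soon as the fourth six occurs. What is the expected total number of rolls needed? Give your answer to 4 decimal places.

Y = total rolls until the fourth success; negative binomial with r=4, p=0.166667.
E[Y] = r / p = 4 / 0.166667 = 24.000000

24.0000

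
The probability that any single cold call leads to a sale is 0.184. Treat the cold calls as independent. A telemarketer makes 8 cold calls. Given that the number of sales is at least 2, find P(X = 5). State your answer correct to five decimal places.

0.01430

X ~ Binomial(8, 0.184). Want P(X=5 | X≥2) = P(X=5) / P(X≥2).
P(X=5) = C(8,5)·0.184^5·0.816^3 = 0.0064172
P(X≥2) = 1 − 0.1965718 − 0.3546002 = 0.4488280
Ratio = 0.0064172 / 0.4488280 = 0.0142977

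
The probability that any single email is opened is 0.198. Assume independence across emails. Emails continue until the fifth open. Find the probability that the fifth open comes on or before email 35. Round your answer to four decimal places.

0.8500

Finishing within 35 emails ⇔ at least 5 successes in the first 35. With X ~ Binomial(35, 0.198), P(Y ≤ 35) = 1 − P(X ≤ 4).
  k=0: C(35,0)·0.198^0·0.802^35 = 0.000443
  k=1: C(35,1)·0.198^1·0.802^34 = 0.003825
  k=2: C(35,2)·0.198^2·0.802^33 = 0.016055
  k=3: C(35,3)·0.198^3·0.802^32 = 0.043600
  k=4: C(35,4)·0.198^4·0.802^31 = 0.086112
1 − 0.150035 = 0.849965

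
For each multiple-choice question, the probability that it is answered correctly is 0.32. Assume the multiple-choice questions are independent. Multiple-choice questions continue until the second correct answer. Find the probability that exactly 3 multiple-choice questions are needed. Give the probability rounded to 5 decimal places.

0.13926

Y = trial on which the second success occurs; negative binomial, r=2, p=0.32.
P(Y=3) = C(2,1) · p^2 · (1−p)^1
= 2 · 0.1024 · 0.68 = 0.1392640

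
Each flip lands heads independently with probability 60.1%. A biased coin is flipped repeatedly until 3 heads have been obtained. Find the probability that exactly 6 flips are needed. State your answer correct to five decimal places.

Y = trial on which the third success occurs; negative binomial, r=3, p=0.601.
P(Y=6) = C(5,2) · p^3 · (1−p)^3
= 10 · 0.21708 · 0.063521 = 0.1378930

0.13789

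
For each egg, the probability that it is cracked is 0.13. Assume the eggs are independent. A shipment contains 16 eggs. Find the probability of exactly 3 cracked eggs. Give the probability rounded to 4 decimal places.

X ~ Binomial(n=16, p=0.13).
P(X=3) = C(16,3) · p^3 · (1−p)^13
= 560 · 0.002197 · 0.16359 = 0.201265

0.2013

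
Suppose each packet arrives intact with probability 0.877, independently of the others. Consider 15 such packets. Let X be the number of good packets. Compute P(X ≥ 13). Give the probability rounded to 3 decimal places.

X ~ Binomial(15, 0.877); P(X ≥ 13) = Σ C(15,k) p^k (1−p)^(15−k) over k:
  k=13: C(15,13)·0.877^13·0.123^2 = 0.28840
  k=14: C(15,14)·0.877^14·0.123^1 = 0.29376
  k=15: C(15,15)·0.877^15·0.123^0 = 0.13963
Total = 0.72179

0.722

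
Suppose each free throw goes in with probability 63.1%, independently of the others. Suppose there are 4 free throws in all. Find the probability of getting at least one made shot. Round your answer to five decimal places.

0.98146

P(at least one) = 1 − P(none) = 1 − (1 − 0.631)^4
= 1 − 0.0185398 = 0.9814602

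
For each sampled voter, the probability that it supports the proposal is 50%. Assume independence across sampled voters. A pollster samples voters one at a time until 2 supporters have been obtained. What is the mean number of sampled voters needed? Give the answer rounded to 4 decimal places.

Y = total sampled voters until the second success; negative binomial with r=2, p=0.50.
E[Y] = r / p = 2 / 0.50 = 4.000000

4.0000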